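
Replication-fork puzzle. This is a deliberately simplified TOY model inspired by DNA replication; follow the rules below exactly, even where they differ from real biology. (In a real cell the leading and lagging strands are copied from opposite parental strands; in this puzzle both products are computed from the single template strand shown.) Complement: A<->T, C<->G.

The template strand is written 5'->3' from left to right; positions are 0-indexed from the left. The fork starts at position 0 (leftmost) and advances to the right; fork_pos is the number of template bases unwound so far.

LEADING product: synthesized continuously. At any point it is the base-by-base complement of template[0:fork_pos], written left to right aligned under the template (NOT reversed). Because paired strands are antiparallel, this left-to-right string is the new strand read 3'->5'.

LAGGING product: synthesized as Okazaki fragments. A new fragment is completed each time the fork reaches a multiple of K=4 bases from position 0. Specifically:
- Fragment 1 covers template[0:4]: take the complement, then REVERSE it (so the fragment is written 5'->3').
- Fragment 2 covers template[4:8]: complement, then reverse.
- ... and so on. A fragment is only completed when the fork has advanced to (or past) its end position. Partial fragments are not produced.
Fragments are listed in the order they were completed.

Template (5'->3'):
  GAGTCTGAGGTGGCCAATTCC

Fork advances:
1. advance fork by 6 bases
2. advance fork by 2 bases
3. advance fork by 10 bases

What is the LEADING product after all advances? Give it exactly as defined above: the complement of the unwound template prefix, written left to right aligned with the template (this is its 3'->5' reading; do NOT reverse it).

Step 1: advance 6 -> fork_pos = 0 + 6 = 6.
Step 2: advance 2 -> fork_pos = 6 + 2 = 8.
Step 3: advance 10 -> fork_pos = 8 + 10 = 18.
Unwound prefix: template[0:18] = GAGTCTGAGGTGGCCAAT
Complement it base by base (A<->T, C<->G), keeping left-to-right order:
  [0:5] GAGTC -> CTCAG
  [5:10] TGAGG -> ACTCC
  [10:15] TGGCC -> ACCGG
  [15:18] AAT -> TTA
Concatenate: CTCAGACTCCACCGGTTA (length 18; written aligned with the template, i.e. 3'->5').

Answer: CTCAGACTCCACCGGTTA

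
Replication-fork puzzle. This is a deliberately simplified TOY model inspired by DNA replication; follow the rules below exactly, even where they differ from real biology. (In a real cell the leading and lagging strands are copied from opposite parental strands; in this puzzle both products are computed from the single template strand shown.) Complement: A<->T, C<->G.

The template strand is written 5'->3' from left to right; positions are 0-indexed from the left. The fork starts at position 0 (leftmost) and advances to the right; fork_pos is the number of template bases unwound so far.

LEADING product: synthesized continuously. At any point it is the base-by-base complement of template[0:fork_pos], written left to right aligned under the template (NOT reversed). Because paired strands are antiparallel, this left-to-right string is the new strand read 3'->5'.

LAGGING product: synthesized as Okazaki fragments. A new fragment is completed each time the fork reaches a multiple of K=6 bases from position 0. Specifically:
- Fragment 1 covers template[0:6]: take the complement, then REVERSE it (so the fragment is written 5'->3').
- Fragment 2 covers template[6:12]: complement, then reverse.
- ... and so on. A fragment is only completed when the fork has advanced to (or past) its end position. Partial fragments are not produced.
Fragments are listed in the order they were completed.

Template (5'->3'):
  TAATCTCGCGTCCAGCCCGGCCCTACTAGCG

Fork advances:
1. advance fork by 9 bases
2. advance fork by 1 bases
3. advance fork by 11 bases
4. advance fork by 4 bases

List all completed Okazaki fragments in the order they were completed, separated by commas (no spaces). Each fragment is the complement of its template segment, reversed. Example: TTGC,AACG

Step 1: advance 9 -> fork_pos = 0 + 9 = 9. Reached multiple(s) of 6: 6 -> fragment 1 completed (1 total).
Step 2: advance 1 -> fork_pos = 9 + 1 = 10. Next multiple of 6 is 12 (not reached); still 1 fragment(s).
Step 3: advance 11 -> fork_pos = 10 + 11 = 21. Reached multiple(s) of 6: 12, 18 -> fragments 2-3 completed (3 total).
Step 4: advance 4 -> fork_pos = 21 + 4 = 25. Reached multiple(s) of 6: 24 -> fragment 4 completed (4 total).
Final fork_pos = 25, so 4 fragment(s) are complete. Build each: template segment -> complement -> reverse.
Fragment 1: template[0:6] = TAATCT -> complement ATTAGA -> reversed AGATTA
Fragment 2: template[6:12] = CGCGTC -> complement GCGCAG -> reversed GACGCG
Fragment 3: template[12:18] = CAGCCC -> complement GTCGGG -> reversed GGGCTG
Fragment 4: template[18:24] = GGCCCT -> complement CCGGGA -> reversed AGGGCC

Answer: AGATTA,GACGCG,GGGCTG,AGGGCC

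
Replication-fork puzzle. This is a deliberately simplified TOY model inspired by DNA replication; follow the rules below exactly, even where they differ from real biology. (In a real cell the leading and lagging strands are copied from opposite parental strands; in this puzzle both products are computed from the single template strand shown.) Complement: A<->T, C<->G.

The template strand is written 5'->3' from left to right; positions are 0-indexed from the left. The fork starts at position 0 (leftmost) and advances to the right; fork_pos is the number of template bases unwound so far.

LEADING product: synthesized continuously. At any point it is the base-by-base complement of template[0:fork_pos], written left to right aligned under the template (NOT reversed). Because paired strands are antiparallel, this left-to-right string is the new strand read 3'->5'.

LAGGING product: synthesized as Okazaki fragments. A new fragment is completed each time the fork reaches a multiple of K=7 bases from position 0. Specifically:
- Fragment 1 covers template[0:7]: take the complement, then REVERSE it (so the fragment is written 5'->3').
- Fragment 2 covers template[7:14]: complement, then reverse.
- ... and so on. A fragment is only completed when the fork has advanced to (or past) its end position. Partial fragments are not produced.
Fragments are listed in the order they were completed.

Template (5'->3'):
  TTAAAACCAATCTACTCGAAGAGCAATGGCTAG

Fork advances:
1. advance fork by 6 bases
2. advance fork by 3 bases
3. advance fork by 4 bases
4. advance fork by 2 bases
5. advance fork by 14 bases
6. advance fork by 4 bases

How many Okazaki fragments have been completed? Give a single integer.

Answer: 4

Derivation:
Step 1: advance 6 -> fork_pos = 0 + 6 = 6. Next multiple of 7 is 7 (not reached); still 0 fragment(s).
Step 2: advance 3 -> fork_pos = 6 + 3 = 9. Reached multiple(s) of 7: 7 -> fragment 1 completed (1 total).
Step 3: advance 4 -> fork_pos = 9 + 4 = 13. Next multiple of 7 is 14 (not reached); still 1 fragment(s).
Step 4: advance 2 -> fork_pos = 13 + 2 = 15. Reached multiple(s) of 7: 14 -> fragment 2 completed (2 total).
Step 5: advance 14 -> fork_pos = 15 + 14 = 29. Reached multiple(s) of 7: 21, 28 -> fragments 3-4 completed (4 total).
Step 6: advance 4 -> fork_pos = 29 + 4 = 33. Next multiple of 7 is 35 (not reached); still 4 fragment(s).
Check: final fork_pos = 33; the multiples of 7 that are <= 33 are 7..28 -> 33 // 7 = 4 completed fragment(s).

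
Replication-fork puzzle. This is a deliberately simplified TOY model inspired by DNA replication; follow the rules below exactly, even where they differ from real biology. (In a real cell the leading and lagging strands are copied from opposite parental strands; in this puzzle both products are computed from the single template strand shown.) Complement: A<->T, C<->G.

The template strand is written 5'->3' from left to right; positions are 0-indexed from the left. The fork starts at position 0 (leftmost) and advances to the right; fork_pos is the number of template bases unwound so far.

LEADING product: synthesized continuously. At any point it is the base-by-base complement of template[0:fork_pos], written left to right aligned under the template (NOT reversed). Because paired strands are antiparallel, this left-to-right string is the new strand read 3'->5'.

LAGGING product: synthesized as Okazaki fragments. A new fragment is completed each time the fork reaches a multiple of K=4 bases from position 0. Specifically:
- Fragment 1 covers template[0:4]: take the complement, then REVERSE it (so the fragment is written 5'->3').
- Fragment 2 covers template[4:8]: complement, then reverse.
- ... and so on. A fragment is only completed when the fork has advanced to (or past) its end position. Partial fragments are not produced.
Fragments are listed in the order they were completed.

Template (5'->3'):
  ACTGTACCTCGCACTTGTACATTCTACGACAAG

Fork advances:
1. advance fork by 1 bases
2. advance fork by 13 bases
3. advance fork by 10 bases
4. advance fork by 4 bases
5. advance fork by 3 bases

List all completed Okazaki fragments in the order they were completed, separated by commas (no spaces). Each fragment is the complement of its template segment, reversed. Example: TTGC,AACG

Answer: CAGT,GGTA,GCGA,AAGT,GTAC,GAAT,CGTA

Derivation:
Step 1: advance 1 -> fork_pos = 0 + 1 = 1. Next multiple of 4 is 4 (not reached); still 0 fragment(s).
Step 2: advance 13 -> fork_pos = 1 + 13 = 14. Reached multiple(s) of 4: 4, 8, 12 -> fragments 1-3 completed (3 total).
Step 3: advance 10 -> fork_pos = 14 + 10 = 24. Reached multiple(s) of 4: 16, 20, 24 -> fragments 4-6 completed (6 total).
Step 4: advance 4 -> fork_pos = 24 + 4 = 28. Reached multiple(s) of 4: 28 -> fragment 7 completed (7 total).
Step 5: advance 3 -> fork_pos = 28 + 3 = 31. Next multiple of 4 is 32 (not reached); still 7 fragment(s).
Final fork_pos = 31, so 7 fragment(s) are complete. Build each: template segment -> complement -> reverse.
Fragment 1: template[0:4] = ACTG -> complement TGAC -> reversed CAGT
Fragment 2: template[4:8] = TACC -> complement ATGG -> reversed GGTA
Fragment 3: template[8:12] = TCGC -> complement AGCG -> reversed GCGA
Fragment 4: template[12:16] = ACTT -> complement TGAA -> reversed AAGT
Fragment 5: template[16:20] = GTAC -> complement CATG -> reversed GTAC
Fragment 6: template[20:24] = ATTC -> complement TAAG -> reversed GAAT
Fragment 7: template[24:28] = TACG -> complement ATGC -> reversed CGTA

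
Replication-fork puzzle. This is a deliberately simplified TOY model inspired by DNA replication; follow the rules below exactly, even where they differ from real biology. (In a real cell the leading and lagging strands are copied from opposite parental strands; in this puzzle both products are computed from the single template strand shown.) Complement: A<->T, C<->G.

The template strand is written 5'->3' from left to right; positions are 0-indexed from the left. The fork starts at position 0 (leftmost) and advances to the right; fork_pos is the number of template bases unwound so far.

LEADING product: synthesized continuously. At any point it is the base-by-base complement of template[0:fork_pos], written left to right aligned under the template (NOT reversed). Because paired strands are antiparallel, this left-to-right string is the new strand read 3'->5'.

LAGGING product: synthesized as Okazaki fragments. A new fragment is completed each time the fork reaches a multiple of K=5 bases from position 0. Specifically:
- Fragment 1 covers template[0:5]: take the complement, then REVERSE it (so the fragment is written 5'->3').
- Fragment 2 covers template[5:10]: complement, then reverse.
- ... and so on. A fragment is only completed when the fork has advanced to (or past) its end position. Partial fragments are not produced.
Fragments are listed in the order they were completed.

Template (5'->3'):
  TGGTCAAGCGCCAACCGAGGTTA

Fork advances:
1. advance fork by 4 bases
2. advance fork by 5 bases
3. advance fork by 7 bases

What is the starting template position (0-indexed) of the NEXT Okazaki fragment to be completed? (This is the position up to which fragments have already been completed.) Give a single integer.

Answer: 15

Derivation:
Step 1: advance 4 -> fork_pos = 0 + 4 = 4. Next multiple of 5 is 5 (not reached); still 0 fragment(s).
Step 2: advance 5 -> fork_pos = 4 + 5 = 9. Reached multiple(s) of 5: 5 -> fragment 1 completed (1 total).
Step 3: advance 7 -> fork_pos = 9 + 7 = 16. Reached multiple(s) of 5: 10, 15 -> fragments 2-3 completed (3 total).
3 fragment(s) completed, covering template[0:15] (3 x 5 = 15). The next fragment, fragment 4, covers template[15:20], so it starts at position 15.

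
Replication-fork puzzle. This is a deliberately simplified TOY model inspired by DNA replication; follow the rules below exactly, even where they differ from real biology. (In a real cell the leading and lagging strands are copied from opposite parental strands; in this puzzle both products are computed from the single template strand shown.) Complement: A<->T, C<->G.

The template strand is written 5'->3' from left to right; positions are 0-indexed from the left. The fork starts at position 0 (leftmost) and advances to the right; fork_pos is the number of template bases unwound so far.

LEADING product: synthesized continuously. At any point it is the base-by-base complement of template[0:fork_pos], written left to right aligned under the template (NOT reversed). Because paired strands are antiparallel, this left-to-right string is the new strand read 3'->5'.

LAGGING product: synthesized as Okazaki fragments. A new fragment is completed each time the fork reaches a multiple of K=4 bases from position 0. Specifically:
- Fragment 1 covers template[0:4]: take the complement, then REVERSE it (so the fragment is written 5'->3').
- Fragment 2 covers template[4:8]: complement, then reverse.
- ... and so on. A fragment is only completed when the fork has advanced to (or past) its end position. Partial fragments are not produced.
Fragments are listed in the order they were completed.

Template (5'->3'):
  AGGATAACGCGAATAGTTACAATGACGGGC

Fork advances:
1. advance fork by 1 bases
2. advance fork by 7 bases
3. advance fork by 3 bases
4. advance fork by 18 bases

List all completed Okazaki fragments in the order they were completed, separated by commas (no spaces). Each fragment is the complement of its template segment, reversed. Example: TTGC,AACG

Answer: TCCT,GTTA,TCGC,CTAT,GTAA,CATT,CCGT

Derivation:
Step 1: advance 1 -> fork_pos = 0 + 1 = 1. Next multiple of 4 is 4 (not reached); still 0 fragment(s).
Step 2: advance 7 -> fork_pos = 1 + 7 = 8. Reached multiple(s) of 4: 4, 8 -> fragments 1-2 completed (2 total).
Step 3: advance 3 -> fork_pos = 8 + 3 = 11. Next multiple of 4 is 12 (not reached); still 2 fragment(s).
Step 4: advance 18 -> fork_pos = 11 + 18 = 29. Reached multiple(s) of 4: 12, 16, 20, 24, 28 -> fragments 3-7 completed (7 total).
Final fork_pos = 29, so 7 fragment(s) are complete. Build each: template segment -> complement -> reverse.
Fragment 1: template[0:4] = AGGA -> complement TCCT -> reversed TCCT
Fragment 2: template[4:8] = TAAC -> complement ATTG -> reversed GTTA
Fragment 3: template[8:12] = GCGA -> complement CGCT -> reversed TCGC
Fragment 4: template[12:16] = ATAG -> complement TATC -> reversed CTAT
Fragment 5: template[16:20] = TTAC -> complement AATG -> reversed GTAA
Fragment 6: template[20:24] = AATG -> complement TTAC -> reversed CATT
Fragment 7: template[24:28] = ACGG -> complement TGCC -> reversed CCGT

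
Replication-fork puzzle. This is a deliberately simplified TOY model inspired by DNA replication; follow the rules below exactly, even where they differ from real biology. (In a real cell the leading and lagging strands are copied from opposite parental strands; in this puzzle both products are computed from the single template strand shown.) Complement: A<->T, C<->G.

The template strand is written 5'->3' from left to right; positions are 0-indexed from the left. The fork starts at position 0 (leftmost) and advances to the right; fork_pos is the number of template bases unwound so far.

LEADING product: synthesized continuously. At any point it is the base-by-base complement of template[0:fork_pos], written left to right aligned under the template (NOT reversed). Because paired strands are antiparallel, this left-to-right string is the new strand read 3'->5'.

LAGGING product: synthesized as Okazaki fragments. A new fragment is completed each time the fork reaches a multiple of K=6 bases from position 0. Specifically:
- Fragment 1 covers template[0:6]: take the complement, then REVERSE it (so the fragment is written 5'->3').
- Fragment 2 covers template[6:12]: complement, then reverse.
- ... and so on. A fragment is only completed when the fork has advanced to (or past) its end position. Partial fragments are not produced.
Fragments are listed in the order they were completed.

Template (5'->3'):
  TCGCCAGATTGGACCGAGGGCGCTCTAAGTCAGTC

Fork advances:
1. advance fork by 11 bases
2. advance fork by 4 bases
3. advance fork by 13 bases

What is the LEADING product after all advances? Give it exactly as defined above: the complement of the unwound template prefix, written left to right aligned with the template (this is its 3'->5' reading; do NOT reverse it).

Answer: AGCGGTCTAACCTGGCTCCCGCGAGATT

Derivation:
Step 1: advance 11 -> fork_pos = 0 + 11 = 11.
Step 2: advance 4 -> fork_pos = 11 + 4 = 15.
Step 3: advance 13 -> fork_pos = 15 + 13 = 28.
Unwound prefix: template[0:28] = TCGCCAGATTGGACCGAGGGCGCTCTAA
Complement it base by base (A<->T, C<->G), keeping left-to-right order:
  [0:5] TCGCC -> AGCGG
  [5:10] AGATT -> TCTAA
  [10:15] GGACC -> CCTGG
  [15:20] GAGGG -> CTCCC
  [20:25] CGCTC -> GCGAG
  [25:28] TAA -> ATT
Concatenate: AGCGGTCTAACCTGGCTCCCGCGAGATT (length 28; written aligned with the template, i.e. 3'->5').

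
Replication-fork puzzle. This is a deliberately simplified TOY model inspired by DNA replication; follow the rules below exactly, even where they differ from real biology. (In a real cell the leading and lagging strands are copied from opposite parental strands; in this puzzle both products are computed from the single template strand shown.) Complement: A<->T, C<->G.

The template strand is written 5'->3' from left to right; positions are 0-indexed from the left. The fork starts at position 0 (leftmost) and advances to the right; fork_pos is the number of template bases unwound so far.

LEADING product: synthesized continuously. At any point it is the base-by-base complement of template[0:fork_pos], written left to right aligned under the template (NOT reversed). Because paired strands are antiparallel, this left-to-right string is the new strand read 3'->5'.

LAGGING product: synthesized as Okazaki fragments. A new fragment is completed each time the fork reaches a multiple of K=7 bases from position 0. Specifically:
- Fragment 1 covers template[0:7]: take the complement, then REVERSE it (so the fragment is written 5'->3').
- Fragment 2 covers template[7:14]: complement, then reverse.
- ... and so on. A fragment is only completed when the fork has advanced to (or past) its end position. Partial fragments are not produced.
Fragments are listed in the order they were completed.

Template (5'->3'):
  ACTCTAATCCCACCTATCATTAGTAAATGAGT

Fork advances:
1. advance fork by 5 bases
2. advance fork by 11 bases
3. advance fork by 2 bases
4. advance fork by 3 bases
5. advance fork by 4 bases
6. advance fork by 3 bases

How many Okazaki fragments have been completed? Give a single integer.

Step 1: advance 5 -> fork_pos = 0 + 5 = 5. Next multiple of 7 is 7 (not reached); still 0 fragment(s).
Step 2: advance 11 -> fork_pos = 5 + 11 = 16. Reached multiple(s) of 7: 7, 14 -> fragments 1-2 completed (2 total).
Step 3: advance 2 -> fork_pos = 16 + 2 = 18. Next multiple of 7 is 21 (not reached); still 2 fragment(s).
Step 4: advance 3 -> fork_pos = 18 + 3 = 21. Reached multiple(s) of 7: 21 -> fragment 3 completed (3 total).
Step 5: advance 4 -> fork_pos = 21 + 4 = 25. Next multiple of 7 is 28 (not reached); still 3 fragment(s).
Step 6: advance 3 -> fork_pos = 25 + 3 = 28. Reached multiple(s) of 7: 28 -> fragment 4 completed (4 total).
Check: final fork_pos = 28; the multiples of 7 that are <= 28 are 7..28 -> 28 // 7 = 4 completed fragment(s).

Answer: 4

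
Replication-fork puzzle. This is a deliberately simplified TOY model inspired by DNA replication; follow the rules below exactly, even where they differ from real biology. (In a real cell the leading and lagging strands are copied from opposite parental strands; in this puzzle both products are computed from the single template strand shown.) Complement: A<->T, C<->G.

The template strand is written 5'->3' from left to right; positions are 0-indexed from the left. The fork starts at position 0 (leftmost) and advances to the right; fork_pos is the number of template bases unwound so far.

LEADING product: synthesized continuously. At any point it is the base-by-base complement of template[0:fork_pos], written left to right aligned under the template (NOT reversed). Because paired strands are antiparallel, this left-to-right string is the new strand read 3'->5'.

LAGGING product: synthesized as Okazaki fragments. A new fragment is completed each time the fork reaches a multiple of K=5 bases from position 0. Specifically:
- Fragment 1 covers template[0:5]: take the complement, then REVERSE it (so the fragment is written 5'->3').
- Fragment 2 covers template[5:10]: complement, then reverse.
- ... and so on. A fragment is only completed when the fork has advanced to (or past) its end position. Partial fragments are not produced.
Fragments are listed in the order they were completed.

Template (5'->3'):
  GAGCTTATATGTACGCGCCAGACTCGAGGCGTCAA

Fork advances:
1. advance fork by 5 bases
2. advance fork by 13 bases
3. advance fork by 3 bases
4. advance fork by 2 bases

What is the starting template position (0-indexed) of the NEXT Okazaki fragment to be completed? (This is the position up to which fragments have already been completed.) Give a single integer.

Answer: 20

Derivation:
Step 1: advance 5 -> fork_pos = 0 + 5 = 5. Reached multiple(s) of 5: 5 -> fragment 1 completed (1 total).
Step 2: advance 13 -> fork_pos = 5 + 13 = 18. Reached multiple(s) of 5: 10, 15 -> fragments 2-3 completed (3 total).
Step 3: advance 3 -> fork_pos = 18 + 3 = 21. Reached multiple(s) of 5: 20 -> fragment 4 completed (4 total).
Step 4: advance 2 -> fork_pos = 21 + 2 = 23. Next multiple of 5 is 25 (not reached); still 4 fragment(s).
4 fragment(s) completed, covering template[0:20] (4 x 5 = 20). The next fragment, fragment 5, covers template[20:25], so it starts at position 20.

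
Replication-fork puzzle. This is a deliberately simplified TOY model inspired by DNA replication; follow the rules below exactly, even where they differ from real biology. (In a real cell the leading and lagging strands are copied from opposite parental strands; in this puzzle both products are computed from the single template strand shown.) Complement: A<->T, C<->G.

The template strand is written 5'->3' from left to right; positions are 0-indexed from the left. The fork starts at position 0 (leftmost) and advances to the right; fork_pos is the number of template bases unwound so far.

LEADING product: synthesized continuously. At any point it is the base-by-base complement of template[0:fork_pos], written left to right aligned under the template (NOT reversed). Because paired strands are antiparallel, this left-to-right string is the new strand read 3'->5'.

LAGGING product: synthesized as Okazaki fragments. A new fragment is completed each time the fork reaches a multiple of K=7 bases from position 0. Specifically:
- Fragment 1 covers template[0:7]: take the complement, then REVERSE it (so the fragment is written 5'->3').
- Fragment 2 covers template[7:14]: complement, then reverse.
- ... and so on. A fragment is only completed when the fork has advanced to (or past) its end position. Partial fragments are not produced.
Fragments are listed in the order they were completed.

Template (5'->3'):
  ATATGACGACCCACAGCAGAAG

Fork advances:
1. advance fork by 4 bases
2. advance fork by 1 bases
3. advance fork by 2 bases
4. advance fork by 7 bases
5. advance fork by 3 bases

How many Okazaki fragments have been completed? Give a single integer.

Step 1: advance 4 -> fork_pos = 0 + 4 = 4. Next multiple of 7 is 7 (not reached); still 0 fragment(s).
Step 2: advance 1 -> fork_pos = 4 + 1 = 5. Next multiple of 7 is 7 (not reached); still 0 fragment(s).
Step 3: advance 2 -> fork_pos = 5 + 2 = 7. Reached multiple(s) of 7: 7 -> fragment 1 completed (1 total).
Step 4: advance 7 -> fork_pos = 7 + 7 = 14. Reached multiple(s) of 7: 14 -> fragment 2 completed (2 total).
Step 5: advance 3 -> fork_pos = 14 + 3 = 17. Next multiple of 7 is 21 (not reached); still 2 fragment(s).
Check: final fork_pos = 17; the multiples of 7 that are <= 17 are 7..14 -> 17 // 7 = 2 completed fragment(s).

Answer: 2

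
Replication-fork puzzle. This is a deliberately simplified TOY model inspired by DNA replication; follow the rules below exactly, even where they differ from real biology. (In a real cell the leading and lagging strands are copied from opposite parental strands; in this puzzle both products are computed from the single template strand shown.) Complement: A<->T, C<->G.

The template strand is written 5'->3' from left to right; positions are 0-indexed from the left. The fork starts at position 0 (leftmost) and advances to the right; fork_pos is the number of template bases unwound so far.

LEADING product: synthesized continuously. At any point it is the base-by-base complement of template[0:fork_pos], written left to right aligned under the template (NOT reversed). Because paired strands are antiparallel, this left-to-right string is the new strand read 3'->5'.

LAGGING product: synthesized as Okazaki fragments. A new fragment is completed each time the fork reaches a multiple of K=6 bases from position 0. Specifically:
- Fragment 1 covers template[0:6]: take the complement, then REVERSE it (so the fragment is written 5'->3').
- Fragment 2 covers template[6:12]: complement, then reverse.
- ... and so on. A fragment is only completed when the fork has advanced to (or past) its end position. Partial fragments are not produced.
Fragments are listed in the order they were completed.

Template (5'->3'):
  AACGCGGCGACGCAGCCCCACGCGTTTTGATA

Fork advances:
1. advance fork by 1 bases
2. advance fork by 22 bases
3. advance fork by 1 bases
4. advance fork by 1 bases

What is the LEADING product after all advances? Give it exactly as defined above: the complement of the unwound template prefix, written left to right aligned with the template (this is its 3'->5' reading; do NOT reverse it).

Answer: TTGCGCCGCTGCGTCGGGGTGCGCA

Derivation:
Step 1: advance 1 -> fork_pos = 0 + 1 = 1.
Step 2: advance 22 -> fork_pos = 1 + 22 = 23.
Step 3: advance 1 -> fork_pos = 23 + 1 = 24.
Step 4: advance 1 -> fork_pos = 24 + 1 = 25.
Unwound prefix: template[0:25] = AACGCGGCGACGCAGCCCCACGCGT
Complement it base by base (A<->T, C<->G), keeping left-to-right order:
  [0:5] AACGC -> TTGCG
  [5:10] GGCGA -> CCGCT
  [10:15] CGCAG -> GCGTC
  [15:20] CCCCA -> GGGGT
  [20:25] CGCGT -> GCGCA
Concatenate: TTGCGCCGCTGCGTCGGGGTGCGCA (length 25; written aligned with the template, i.e. 3'->5').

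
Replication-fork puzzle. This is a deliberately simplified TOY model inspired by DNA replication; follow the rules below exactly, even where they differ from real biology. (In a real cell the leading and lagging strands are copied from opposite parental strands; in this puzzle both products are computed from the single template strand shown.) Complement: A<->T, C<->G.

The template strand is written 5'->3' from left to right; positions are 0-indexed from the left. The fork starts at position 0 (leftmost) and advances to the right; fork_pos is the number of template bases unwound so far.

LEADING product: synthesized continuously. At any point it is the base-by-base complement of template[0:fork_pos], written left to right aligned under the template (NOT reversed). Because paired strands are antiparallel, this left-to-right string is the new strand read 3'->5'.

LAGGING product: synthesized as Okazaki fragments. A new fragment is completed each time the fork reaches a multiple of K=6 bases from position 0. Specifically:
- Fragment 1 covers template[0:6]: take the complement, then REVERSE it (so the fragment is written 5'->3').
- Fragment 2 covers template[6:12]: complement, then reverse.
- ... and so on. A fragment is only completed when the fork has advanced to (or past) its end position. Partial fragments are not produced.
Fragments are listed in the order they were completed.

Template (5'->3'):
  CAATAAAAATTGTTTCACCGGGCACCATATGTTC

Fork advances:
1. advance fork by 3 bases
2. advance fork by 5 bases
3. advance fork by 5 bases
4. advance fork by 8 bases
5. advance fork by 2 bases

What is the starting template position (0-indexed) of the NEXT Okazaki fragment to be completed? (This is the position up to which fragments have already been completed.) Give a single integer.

Step 1: advance 3 -> fork_pos = 0 + 3 = 3. Next multiple of 6 is 6 (not reached); still 0 fragment(s).
Step 2: advance 5 -> fork_pos = 3 + 5 = 8. Reached multiple(s) of 6: 6 -> fragment 1 completed (1 total).
Step 3: advance 5 -> fork_pos = 8 + 5 = 13. Reached multiple(s) of 6: 12 -> fragment 2 completed (2 total).
Step 4: advance 8 -> fork_pos = 13 + 8 = 21. Reached multiple(s) of 6: 18 -> fragment 3 completed (3 total).
Step 5: advance 2 -> fork_pos = 21 + 2 = 23. Next multiple of 6 is 24 (not reached); still 3 fragment(s).
3 fragment(s) completed, covering template[0:18] (3 x 6 = 18). The next fragment, fragment 4, covers template[18:24], so it starts at position 18.

Answer: 18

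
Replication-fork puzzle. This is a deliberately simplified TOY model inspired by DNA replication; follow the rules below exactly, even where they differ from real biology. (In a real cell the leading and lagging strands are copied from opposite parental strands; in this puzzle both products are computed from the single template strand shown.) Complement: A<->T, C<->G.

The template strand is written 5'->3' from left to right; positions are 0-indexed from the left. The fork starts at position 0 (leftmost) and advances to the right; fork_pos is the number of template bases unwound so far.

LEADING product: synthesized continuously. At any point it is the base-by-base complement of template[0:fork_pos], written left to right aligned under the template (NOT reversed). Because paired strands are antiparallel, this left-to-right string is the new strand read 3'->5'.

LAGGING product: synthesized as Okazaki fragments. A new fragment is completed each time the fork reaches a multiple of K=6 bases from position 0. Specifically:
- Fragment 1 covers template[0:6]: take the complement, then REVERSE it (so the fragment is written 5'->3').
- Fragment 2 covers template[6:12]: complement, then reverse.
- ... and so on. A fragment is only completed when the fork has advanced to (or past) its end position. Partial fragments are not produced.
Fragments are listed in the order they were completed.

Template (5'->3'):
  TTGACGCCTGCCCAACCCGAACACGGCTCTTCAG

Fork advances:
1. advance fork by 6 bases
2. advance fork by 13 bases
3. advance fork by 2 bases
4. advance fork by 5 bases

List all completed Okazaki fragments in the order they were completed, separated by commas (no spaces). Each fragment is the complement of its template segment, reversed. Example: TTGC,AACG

Answer: CGTCAA,GGCAGG,GGGTTG,GTGTTC

Derivation:
Step 1: advance 6 -> fork_pos = 0 + 6 = 6. Reached multiple(s) of 6: 6 -> fragment 1 completed (1 total).
Step 2: advance 13 -> fork_pos = 6 + 13 = 19. Reached multiple(s) of 6: 12, 18 -> fragments 2-3 completed (3 total).
Step 3: advance 2 -> fork_pos = 19 + 2 = 21. Next multiple of 6 is 24 (not reached); still 3 fragment(s).
Step 4: advance 5 -> fork_pos = 21 + 5 = 26. Reached multiple(s) of 6: 24 -> fragment 4 completed (4 total).
Final fork_pos = 26, so 4 fragment(s) are complete. Build each: template segment -> complement -> reverse.
Fragment 1: template[0:6] = TTGACG -> complement AACTGC -> reversed CGTCAA
Fragment 2: template[6:12] = CCTGCC -> complement GGACGG -> reversed GGCAGG
Fragment 3: template[12:18] = CAACCC -> complement GTTGGG -> reversed GGGTTG
Fragment 4: template[18:24] = GAACAC -> complement CTTGTG -> reversed GTGTTC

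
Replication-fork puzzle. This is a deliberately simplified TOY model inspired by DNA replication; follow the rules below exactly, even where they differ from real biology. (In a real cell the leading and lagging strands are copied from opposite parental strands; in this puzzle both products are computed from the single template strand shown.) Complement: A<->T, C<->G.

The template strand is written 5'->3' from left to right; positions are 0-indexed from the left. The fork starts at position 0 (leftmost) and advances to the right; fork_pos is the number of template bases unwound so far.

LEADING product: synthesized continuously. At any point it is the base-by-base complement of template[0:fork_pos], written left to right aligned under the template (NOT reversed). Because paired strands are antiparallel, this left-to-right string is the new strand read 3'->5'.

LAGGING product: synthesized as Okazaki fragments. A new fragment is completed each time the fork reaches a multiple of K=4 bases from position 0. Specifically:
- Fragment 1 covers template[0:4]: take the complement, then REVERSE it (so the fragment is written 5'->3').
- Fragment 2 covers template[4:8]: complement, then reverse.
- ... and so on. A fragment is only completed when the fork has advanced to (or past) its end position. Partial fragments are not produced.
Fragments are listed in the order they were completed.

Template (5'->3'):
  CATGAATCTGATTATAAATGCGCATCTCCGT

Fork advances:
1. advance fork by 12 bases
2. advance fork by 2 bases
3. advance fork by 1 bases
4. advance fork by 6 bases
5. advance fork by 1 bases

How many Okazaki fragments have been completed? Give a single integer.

Step 1: advance 12 -> fork_pos = 0 + 12 = 12. Reached multiple(s) of 4: 4, 8, 12 -> fragments 1-3 completed (3 total).
Step 2: advance 2 -> fork_pos = 12 + 2 = 14. Next multiple of 4 is 16 (not reached); still 3 fragment(s).
Step 3: advance 1 -> fork_pos = 14 + 1 = 15. Next multiple of 4 is 16 (not reached); still 3 fragment(s).
Step 4: advance 6 -> fork_pos = 15 + 6 = 21. Reached multiple(s) of 4: 16, 20 -> fragments 4-5 completed (5 total).
Step 5: advance 1 -> fork_pos = 21 + 1 = 22. Next multiple of 4 is 24 (not reached); still 5 fragment(s).
Check: final fork_pos = 22; the multiples of 4 that are <= 22 are 4..20 -> 22 // 4 = 5 completed fragment(s).

Answer: 5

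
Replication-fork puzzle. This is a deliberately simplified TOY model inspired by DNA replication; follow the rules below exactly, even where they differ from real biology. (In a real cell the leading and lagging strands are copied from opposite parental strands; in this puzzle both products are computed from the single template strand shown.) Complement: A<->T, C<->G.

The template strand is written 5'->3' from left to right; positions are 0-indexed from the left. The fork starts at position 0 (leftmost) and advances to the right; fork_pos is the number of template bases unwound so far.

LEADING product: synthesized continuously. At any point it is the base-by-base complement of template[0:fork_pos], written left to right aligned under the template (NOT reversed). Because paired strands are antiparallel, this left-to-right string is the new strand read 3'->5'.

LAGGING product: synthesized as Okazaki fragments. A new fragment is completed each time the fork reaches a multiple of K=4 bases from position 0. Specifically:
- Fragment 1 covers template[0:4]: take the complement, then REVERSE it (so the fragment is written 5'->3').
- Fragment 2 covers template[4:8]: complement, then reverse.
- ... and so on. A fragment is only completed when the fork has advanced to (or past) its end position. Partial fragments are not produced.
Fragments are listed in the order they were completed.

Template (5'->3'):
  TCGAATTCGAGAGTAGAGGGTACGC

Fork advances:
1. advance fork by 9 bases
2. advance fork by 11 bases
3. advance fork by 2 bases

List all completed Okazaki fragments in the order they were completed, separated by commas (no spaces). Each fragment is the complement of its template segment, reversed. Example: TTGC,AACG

Step 1: advance 9 -> fork_pos = 0 + 9 = 9. Reached multiple(s) of 4: 4, 8 -> fragments 1-2 completed (2 total).
Step 2: advance 11 -> fork_pos = 9 + 11 = 20. Reached multiple(s) of 4: 12, 16, 20 -> fragments 3-5 completed (5 total).
Step 3: advance 2 -> fork_pos = 20 + 2 = 22. Next multiple of 4 is 24 (not reached); still 5 fragment(s).
Final fork_pos = 22, so 5 fragment(s) are complete. Build each: template segment -> complement -> reverse.
Fragment 1: template[0:4] = TCGA -> complement AGCT -> reversed TCGA
Fragment 2: template[4:8] = ATTC -> complement TAAG -> reversed GAAT
Fragment 3: template[8:12] = GAGA -> complement CTCT -> reversed TCTC
Fragment 4: template[12:16] = GTAG -> complement CATC -> reversed CTAC
Fragment 5: template[16:20] = AGGG -> complement TCCC -> reversed CCCT

Answer: TCGA,GAAT,TCTC,CTAC,CCCT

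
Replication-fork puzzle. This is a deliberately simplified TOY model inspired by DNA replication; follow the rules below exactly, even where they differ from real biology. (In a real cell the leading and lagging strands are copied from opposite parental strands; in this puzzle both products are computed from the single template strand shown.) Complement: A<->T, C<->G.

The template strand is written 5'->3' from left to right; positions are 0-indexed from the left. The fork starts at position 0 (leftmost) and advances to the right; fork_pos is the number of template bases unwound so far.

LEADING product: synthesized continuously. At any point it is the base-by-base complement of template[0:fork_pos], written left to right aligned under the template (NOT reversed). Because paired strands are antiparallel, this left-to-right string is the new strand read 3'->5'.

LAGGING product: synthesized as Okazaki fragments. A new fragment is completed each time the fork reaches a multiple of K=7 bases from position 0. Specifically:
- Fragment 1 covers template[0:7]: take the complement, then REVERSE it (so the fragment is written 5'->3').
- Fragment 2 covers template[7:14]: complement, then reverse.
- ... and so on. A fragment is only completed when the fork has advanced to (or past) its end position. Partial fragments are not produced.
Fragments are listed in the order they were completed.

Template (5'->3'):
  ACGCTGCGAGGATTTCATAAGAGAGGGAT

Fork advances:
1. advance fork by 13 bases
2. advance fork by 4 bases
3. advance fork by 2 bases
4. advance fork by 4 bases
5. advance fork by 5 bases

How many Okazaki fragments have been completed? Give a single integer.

Answer: 4

Derivation:
Step 1: advance 13 -> fork_pos = 0 + 13 = 13. Reached multiple(s) of 7: 7 -> fragment 1 completed (1 total).
Step 2: advance 4 -> fork_pos = 13 + 4 = 17. Reached multiple(s) of 7: 14 -> fragment 2 completed (2 total).
Step 3: advance 2 -> fork_pos = 17 + 2 = 19. Next multiple of 7 is 21 (not reached); still 2 fragment(s).
Step 4: advance 4 -> fork_pos = 19 + 4 = 23. Reached multiple(s) of 7: 21 -> fragment 3 completed (3 total).
Step 5: advance 5 -> fork_pos = 23 + 5 = 28. Reached multiple(s) of 7: 28 -> fragment 4 completed (4 total).
Check: final fork_pos = 28; the multiples of 7 that are <= 28 are 7..28 -> 28 // 7 = 4 completed fragment(s).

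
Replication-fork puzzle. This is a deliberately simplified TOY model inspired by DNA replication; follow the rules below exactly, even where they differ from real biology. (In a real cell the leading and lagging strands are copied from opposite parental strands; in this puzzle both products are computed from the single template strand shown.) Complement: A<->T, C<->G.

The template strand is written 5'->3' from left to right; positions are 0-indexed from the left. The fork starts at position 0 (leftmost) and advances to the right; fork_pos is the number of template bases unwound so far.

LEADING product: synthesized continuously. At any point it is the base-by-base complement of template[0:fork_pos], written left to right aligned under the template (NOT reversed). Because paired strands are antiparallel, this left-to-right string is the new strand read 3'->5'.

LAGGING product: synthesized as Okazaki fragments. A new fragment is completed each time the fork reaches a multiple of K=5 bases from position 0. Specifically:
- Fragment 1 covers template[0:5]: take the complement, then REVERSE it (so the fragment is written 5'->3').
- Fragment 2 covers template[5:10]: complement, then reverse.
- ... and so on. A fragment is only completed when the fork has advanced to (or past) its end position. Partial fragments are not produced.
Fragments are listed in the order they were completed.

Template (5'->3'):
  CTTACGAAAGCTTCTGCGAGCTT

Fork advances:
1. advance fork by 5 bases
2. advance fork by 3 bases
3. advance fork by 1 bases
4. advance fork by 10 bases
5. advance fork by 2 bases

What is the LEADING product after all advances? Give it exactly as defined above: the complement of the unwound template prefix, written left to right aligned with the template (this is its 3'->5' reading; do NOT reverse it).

Answer: GAATGCTTTCGAAGACGCTCG

Derivation:
Step 1: advance 5 -> fork_pos = 0 + 5 = 5.
Step 2: advance 3 -> fork_pos = 5 + 3 = 8.
Step 3: advance 1 -> fork_pos = 8 + 1 = 9.
Step 4: advance 10 -> fork_pos = 9 + 10 = 19.
Step 5: advance 2 -> fork_pos = 19 + 2 = 21.
Unwound prefix: template[0:21] = CTTACGAAAGCTTCTGCGAGC
Complement it base by base (A<->T, C<->G), keeping left-to-right order:
  [0:5] CTTAC -> GAATG
  [5:10] GAAAG -> CTTTC
  [10:15] CTTCT -> GAAGA
  [15:20] GCGAG -> CGCTC
  [20:21] C -> G
Concatenate: GAATGCTTTCGAAGACGCTCG (length 21; written aligned with the template, i.e. 3'->5').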